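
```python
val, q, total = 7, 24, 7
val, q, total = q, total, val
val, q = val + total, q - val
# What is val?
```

Trace:
`val, q, total = 7, 24, 7` → val = 7; q = 24; total = 7
`val, q, total = q, total, val` → val = 24; q = 7; total = 7
`val, q = val + total, q - val` → val = 31; q = -17
So val = 31

Answer: 31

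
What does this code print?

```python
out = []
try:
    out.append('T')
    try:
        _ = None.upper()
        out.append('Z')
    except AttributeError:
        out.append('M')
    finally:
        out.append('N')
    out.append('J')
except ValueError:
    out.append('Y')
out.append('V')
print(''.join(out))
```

Execution trace: 'T' (try body) → 'M' (inner except AttributeError) → 'N' (inner finally) → 'J' (try body, no exception) → 'V' (after the try/except). Output: TMNJV

Answer: TMNJV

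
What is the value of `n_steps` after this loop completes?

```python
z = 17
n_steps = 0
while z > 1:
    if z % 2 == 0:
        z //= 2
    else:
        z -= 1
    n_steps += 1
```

Steps to reduce 17 to 1
`n_steps` takes the values: 0 → 1 → 2 → 3 → 4 → 5

Answer: 5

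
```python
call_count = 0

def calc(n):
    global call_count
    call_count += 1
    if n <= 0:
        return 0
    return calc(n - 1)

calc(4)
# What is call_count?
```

Linear recursion stepping by 1: 5 calls from n=4 down to ≤0.

Answer: 5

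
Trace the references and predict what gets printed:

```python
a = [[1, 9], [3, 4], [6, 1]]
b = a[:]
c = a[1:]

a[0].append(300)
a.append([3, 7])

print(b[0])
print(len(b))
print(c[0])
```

Key concept: slice with nested mutation.
Step by step:
`a = [[1, 9], [3, 4], [6, 1]]` → a = [[1, 9], [3, 4], [6, 1]]
`b = a[:]` → b = [[1, 9], [3, 4], [6, 1]]
`c = a[1:]` → c = [[3, 4], [6, 1]]
`a[0].append(300)` → a = [[1, 9, 300], [3, 4], [6, 1]]; b = [[1, 9, 300], [3, 4], [6, 1]]
`a.append([3, 7])` → a = [[1, 9, 300], [3, 4], [6, 1], [3, 7]]
`print(b[0])` → prints [1, 9, 300]
`print(len(b))` → prints 3
`print(c[0])` → prints [3, 4]

Answer:
[1, 9, 300]
3
[3, 4]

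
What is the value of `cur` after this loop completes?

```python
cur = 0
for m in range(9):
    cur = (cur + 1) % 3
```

Increment mod 3, 9 times = 0
`cur` takes the values: 0 → 1 → 2 → 0 → 1 → 2 → 0 → 1 → 2 → 0

Answer: 0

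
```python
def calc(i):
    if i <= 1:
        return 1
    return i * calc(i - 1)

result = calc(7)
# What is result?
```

calc(7) = 7 * 6 * 5 * 4 * 3 * 2 * 1 = 5040

Answer: 5040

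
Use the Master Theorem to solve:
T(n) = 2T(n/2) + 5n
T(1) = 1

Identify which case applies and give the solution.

a=2, b=2, f(n)=5n. log_2(2) = 1. Since c=1 = 1, Case 2 applies: T(n) = Θ(n^log_b(a) · log n) = O(n log n).

Answer: O(n log n) - Case 2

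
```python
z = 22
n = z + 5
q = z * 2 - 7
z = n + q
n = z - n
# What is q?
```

Trace:
`z = 22` → z = 22
`n = z + 5` → n = 27
`q = z * 2 - 7` → q = 37
`z = n + q` → z = 64
`n = z - n` → n = 37
So q = 37

Answer: 37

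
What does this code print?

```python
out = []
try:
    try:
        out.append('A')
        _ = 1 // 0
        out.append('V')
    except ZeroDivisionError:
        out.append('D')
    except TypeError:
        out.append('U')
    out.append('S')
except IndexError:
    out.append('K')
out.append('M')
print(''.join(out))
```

Execution trace: 'A' (inner try body) → 'D' (inner except ZeroDivisionError) → 'S' (try body, no exception) → 'M' (after the try/except). Output: ADSM

Answer: ADSM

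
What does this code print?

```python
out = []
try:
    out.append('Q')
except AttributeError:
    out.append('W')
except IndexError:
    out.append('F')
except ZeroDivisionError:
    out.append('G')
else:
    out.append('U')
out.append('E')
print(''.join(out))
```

Execution trace: 'Q' (try body, no exception) → 'U' (else) → 'E' (after the try/except). Output: QUE

Answer: QUE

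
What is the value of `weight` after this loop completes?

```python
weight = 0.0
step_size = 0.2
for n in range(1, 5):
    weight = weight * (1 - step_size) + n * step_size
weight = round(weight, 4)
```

Moving average with lr=0.2
`weight` takes the values: 0.0 → 0.2 → 0.56 → 1.048 → 1.6384

Answer: 1.6384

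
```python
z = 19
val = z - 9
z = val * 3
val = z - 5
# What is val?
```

Trace:
`z = 19` → z = 19
`val = z - 9` → val = 10
`z = val * 3` → z = 30
`val = z - 5` → val = 25
So val = 25

Answer: 25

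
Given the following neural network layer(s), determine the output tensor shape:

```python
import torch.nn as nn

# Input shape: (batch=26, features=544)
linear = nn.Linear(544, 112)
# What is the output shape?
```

Input: (26, 544) -> Output: (26, 112)

Answer: (26, 112)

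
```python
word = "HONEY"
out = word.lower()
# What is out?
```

Trace:
`word = "HONEY"` → word = 'HONEY'
`out = word.lower()` → out = 'honey'
So out = 'honey'

Answer: 'honey'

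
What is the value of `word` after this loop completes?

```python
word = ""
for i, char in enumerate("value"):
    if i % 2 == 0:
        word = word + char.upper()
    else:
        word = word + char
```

Uppercase even positions in 'value'
`word` takes the values: "" → "V" → "Va" → "VaL" → "VaLu" → "VaLuE"

Answer: "VaLuE"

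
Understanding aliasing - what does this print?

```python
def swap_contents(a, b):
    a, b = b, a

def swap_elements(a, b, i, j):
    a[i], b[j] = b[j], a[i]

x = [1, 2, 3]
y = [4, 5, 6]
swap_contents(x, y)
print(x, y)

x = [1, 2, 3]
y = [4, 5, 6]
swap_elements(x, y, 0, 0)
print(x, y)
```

Key concept: parameter rebinding vs mutation.
Step by step:
`x = [1, 2, 3]` → x = [1, 2, 3]
`y = [4, 5, 6]` → y = [4, 5, 6]
`swap_contents(x, y)` → no visible change to tracked variables
`print(x, y)` → prints [1, 2, 3] [4, 5, 6]
`x = [1, 2, 3]` → x = [1, 2, 3]
`y = [4, 5, 6]` → y = [4, 5, 6]
`swap_elements(x, y, 0, 0)` → x = [4, 2, 3]; y = [1, 5, 6]
`print(x, y)` → prints [4, 2, 3] [1, 5, 6]

Answer:
[1, 2, 3] [4, 5, 6]
[4, 2, 3] [1, 5, 6]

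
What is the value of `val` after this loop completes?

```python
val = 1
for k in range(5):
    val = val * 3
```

Multiply by 3, 5 times: 1 * 3^5 = 243
`val` takes the values: 1 → 3 → 9 → 27 → 81 → 243

Answer: 243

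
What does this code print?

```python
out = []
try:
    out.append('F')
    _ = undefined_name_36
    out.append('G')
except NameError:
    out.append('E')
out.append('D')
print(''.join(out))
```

Execution trace: 'F' (try body) → 'E' (except NameError) → 'D' (after the try/except). Output: FED

Answer: FED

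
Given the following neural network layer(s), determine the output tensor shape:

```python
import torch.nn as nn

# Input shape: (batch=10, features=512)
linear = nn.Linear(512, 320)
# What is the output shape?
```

Input: (10, 512) -> Output: (10, 320)

Answer: (10, 320)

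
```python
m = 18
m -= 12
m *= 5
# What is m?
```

Trace:
`m = 18` → m = 18
`m -= 12` → m = 6
`m *= 5` → m = 30
So m = 30

Answer: 30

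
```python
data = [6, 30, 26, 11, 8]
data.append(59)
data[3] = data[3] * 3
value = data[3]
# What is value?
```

Trace:
`data = [6, 30, 26, 11, 8]` → data = [6, 30, 26, 11, 8]
`data.append(59)` → data = [6, 30, 26, 11, 8, 59]
`data[3] = data[3] * 3` → data = [6, 30, 26, 33, 8, 59]
`value = data[3]` → value = 33
So value = 33

Answer: 33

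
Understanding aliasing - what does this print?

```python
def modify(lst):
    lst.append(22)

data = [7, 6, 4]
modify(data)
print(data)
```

Key concept: function modifies passed list.
Step by step:
`data = [7, 6, 4]` → data = [7, 6, 4]
`modify(data)` → data = [7, 6, 4, 22]
`print(data)` → prints [7, 6, 4, 22]

Answer: [7, 6, 4, 22]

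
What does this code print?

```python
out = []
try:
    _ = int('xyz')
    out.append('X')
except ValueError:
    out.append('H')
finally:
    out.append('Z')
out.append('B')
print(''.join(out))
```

Execution trace: 'H' (except ValueError) → 'Z' (finally) → 'B' (after the try/except). Output: HZB

Answer: HZB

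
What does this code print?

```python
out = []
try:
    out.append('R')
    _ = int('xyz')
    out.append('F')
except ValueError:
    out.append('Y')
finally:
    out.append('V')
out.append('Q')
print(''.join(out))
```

Execution trace: 'R' (try body) → 'Y' (except ValueError) → 'V' (finally) → 'Q' (after the try/except). Output: RYVQ

Answer: RYVQ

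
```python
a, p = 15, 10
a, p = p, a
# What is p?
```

Trace:
`a, p = 15, 10` → a = 15; p = 10
`a, p = p, a` → a = 10; p = 15
So p = 15

Answer: 15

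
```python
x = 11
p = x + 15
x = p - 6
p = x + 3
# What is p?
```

Trace:
`x = 11` → x = 11
`p = x + 15` → p = 26
`x = p - 6` → x = 20
`p = x + 3` → p = 23
So p = 23

Answer: 23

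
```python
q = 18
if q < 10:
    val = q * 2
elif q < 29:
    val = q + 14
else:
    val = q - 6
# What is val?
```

Trace:
`q = 18` → q = 18
`if q < 10: ...` → q < 10 is False, q < 29 is True → val = 32
So val = 32

Answer: 32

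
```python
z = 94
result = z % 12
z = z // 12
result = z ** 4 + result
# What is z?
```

Trace:
`z = 94` → z = 94
`result = z % 12` → result = 10
`z = z // 12` → z = 7
`result = z ** 4 + result` → result = 2411
So z = 7

Answer: 7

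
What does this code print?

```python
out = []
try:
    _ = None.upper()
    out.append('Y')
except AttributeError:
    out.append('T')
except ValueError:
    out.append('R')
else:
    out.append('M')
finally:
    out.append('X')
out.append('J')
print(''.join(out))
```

Execution trace: 'T' (except AttributeError) → 'X' (finally) → 'J' (after the try/except). Output: TXJ

Answer: TXJ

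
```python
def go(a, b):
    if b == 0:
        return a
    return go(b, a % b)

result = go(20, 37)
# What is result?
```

go(20, 37) -> go(37, 20) -> go(20, 17) -> go(17, 3) -> go(3, 2) -> go(2, 1) -> go(1, 0) -> 1

Answer: 1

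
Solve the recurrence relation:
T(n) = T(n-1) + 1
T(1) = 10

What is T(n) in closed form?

Unrolling: T(n) = T(1) + 1·(n-1) = 10 + 1(n-1) = n + 9.

Answer: T(n) = n + 9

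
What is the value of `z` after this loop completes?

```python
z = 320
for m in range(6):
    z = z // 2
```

Halve 6 times: 320 // 2^6 = 5
`z` takes the values: 320 → 160 → 80 → 40 → 20 → 10 → 5

Answer: 5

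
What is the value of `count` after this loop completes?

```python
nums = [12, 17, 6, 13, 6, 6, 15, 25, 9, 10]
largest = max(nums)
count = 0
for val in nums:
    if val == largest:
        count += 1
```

Count of max value 25 in [12, 17, 6, 13, 6, 6, 15, 25, 9, 10]
`count` takes the values: 0 → 1

Answer: 1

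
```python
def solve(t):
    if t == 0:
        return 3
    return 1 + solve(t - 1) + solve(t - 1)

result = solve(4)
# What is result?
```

solve(t) = 1 + 2·solve(t-1), solve(0)=3. Closed form: (3+1)·2^4 - 1 = 63.

Answer: 63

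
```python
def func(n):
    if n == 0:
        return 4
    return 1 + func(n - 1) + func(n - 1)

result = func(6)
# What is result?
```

func(n) = 1 + 2·func(n-1), func(0)=4. Closed form: (4+1)·2^6 - 1 = 319.

Answer: 319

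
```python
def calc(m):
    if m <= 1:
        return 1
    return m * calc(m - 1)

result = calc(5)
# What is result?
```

calc(5) = 5 * 4 * 3 * 2 * 1 = 120

Answer: 120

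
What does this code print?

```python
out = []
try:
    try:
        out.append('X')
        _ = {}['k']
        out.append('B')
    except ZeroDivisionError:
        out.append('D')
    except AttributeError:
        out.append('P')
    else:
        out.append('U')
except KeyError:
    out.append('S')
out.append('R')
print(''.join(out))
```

Execution trace: 'X' (try body) → 'S' (outer except KeyError) → 'R' (after the try/except). Output: XSR

Answer: XSR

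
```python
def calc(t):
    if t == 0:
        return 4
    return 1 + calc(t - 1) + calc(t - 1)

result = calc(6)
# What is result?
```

calc(t) = 1 + 2·calc(t-1), calc(0)=4. Closed form: (4+1)·2^6 - 1 = 319.

Answer: 319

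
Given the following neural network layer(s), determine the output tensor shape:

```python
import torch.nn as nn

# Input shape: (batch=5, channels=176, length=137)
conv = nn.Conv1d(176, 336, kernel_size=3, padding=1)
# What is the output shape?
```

Input: (5, 176, 137) -> Output: (5, 336, 137)

Answer: (5, 336, 137)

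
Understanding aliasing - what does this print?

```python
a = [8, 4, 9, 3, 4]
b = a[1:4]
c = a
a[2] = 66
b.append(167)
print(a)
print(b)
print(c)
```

Key concept: slice vs alias.
Step by step:
`a = [8, 4, 9, 3, 4]` → a = [8, 4, 9, 3, 4]
`b = a[1:4]` → b = [4, 9, 3]
`c = a` → c = [8, 4, 9, 3, 4] (same object as a)
`a[2] = 66` → a = [8, 4, 66, 3, 4] (same object as c); c = [8, 4, 66, 3, 4] (same object as a)
`b.append(167)` → b = [4, 9, 3, 167]
`print(a)` → prints [8, 4, 66, 3, 4]
`print(b)` → prints [4, 9, 3, 167]
`print(c)` → prints [8, 4, 66, 3, 4]

Answer:
[8, 4, 66, 3, 4]
[4, 9, 3, 167]
[8, 4, 66, 3, 4]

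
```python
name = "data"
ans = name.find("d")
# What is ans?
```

Trace:
`name = "data"` → name = 'data'
`ans = name.find("d")` → ans = 0
So ans = 0

Answer: 0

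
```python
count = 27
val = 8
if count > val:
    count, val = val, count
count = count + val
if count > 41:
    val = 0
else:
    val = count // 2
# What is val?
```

Trace:
`count = 27` → count = 27
`val = 8` → val = 8
`if count > val: ...` → count > val is True → count = 8; val = 27
`count = count + val` → count = 35
`if count > 41: ...` → count > 41 is False, take else branch → val = 17
So val = 17

Answer: 17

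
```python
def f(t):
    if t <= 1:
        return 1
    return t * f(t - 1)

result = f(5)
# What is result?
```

f(5) = 5 * 4 * 3 * 2 * 1 = 120

Answer: 120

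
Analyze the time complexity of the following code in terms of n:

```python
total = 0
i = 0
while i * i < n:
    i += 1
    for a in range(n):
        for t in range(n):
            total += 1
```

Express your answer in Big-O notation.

Each loop level contributes: √n × n × n. Multiplying the contributions gives O(n^2√n).

Answer: O(n^2√n)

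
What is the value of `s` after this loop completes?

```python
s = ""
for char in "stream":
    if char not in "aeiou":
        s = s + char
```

Remove vowels from 'stream'
`s` takes the values: "" → "s" → "st" → "str" → "strm"

Answer: "strm"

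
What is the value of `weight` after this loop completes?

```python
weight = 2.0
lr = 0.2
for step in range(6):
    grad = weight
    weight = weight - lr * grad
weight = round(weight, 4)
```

Gradient descent: w = 2.0 * (1 - 0.2)^6
`weight` takes the values: 2.0 → 1.6 → 1.28 → 1.024 → 0.8192 → 0.65536 → 0.524288 → 0.5243

Answer: 0.5243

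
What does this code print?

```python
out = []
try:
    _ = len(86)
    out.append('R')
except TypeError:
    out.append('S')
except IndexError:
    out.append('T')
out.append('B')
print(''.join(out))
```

Execution trace: 'S' (except TypeError) → 'B' (after the try/except). Output: SB

Answer: SB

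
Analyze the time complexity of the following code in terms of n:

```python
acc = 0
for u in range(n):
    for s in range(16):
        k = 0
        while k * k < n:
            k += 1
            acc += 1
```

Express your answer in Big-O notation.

Each loop level contributes: n × 1 × √n. Multiplying the contributions gives O(n√n).

Answer: O(n√n)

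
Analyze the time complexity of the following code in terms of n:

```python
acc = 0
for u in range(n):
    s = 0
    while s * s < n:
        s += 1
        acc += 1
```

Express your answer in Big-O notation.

Each loop level contributes: n × √n. Multiplying the contributions gives O(n√n).

Answer: O(n√n)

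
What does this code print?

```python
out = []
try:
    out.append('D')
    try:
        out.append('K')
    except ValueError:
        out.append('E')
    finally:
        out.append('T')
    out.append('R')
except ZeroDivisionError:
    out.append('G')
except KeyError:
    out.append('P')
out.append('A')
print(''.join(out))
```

Execution trace: 'D' (try body) → 'K' (inner try body, no exception) → 'T' (inner finally) → 'R' (try body, no exception) → 'A' (after the try/except). Output: DKTRA

Answer: DKTRA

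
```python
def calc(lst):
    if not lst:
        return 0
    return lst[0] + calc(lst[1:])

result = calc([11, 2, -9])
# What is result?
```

11 + 2 + (-9) + 0 = 4

Answer: 4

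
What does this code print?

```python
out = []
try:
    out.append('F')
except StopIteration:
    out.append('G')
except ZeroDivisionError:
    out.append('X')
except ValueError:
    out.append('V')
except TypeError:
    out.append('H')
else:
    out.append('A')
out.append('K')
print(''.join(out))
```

Execution trace: 'F' (try body, no exception) → 'A' (else) → 'K' (after the try/except). Output: FAK

Answer: FAK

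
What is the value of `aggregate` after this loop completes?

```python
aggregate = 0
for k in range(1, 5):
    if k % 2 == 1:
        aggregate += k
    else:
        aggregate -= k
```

Add odd, subtract even
`aggregate` takes the values: 0 → 1 → -1 → 2 → -2

Answer: -2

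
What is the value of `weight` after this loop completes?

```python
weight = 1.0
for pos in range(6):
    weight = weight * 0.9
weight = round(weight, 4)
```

Exponential decay: 1.0 * 0.9^6
`weight` takes the values: 1.0 → 0.9 → 0.81 → 0.729 → 0.6561 → 0.59049 → 0.531441 → 0.5314

Answer: 0.5314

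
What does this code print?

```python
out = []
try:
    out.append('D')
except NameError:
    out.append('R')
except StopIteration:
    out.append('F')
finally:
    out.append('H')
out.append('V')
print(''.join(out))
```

Execution trace: 'D' (try body, no exception) → 'H' (finally) → 'V' (after the try/except). Output: DHV

Answer: DHV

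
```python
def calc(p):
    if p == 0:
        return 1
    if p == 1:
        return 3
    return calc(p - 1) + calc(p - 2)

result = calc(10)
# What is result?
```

Build up from base cases: calc(0)=1, calc(1)=3, calc(2)=4, calc(3)=7, calc(4)=11, calc(5)=18, calc(6)=29, ..., calc(10)=199

Answer: 199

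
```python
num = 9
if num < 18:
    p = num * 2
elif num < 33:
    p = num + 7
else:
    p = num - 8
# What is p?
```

Trace:
`num = 9` → num = 9
`if num < 18: ...` → num < 18 is True → p = 18
So p = 18

Answer: 18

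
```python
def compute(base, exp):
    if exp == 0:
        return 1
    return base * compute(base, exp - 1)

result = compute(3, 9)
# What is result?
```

compute(3, 9) = 3 * 3 * 3 * 3 * 3 * 3 * 3 * 3 * 3 = 19683

Answer: 19683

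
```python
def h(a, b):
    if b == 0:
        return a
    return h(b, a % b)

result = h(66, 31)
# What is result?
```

h(66, 31) -> h(31, 4) -> h(4, 3) -> h(3, 1) -> h(1, 0) -> 1

Answer: 1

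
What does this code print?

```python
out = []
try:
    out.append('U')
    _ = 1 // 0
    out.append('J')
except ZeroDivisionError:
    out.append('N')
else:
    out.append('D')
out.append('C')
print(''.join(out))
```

Execution trace: 'U' (try body) → 'N' (except ZeroDivisionError) → 'C' (after the try/except). Output: UNC

Answer: UNC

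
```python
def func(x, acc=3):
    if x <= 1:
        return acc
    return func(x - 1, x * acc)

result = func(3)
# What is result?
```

Accumulator trace (n, acc): (3, 3) -> (2, 9) -> (1, 18) -> return 18

Answer: 18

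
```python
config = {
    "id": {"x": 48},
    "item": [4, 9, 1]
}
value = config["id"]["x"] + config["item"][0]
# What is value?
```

Trace:
`config = { ...` → config = {'id': {'x': 48}, 'item': [4, 9, 1]}
`value = config["id"]["x"] + config["item"][0]` → value = 52
So value = 52

Answer: 52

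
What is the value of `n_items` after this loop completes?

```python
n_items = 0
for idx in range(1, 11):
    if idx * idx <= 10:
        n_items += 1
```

Count numbers where idx² ≤ 10
`n_items` takes the values: 0 → 1 → 2 → 3

Answer: 3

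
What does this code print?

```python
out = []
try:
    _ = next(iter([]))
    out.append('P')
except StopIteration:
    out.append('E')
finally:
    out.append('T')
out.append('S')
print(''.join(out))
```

Execution trace: 'E' (except StopIteration) → 'T' (finally) → 'S' (after the try/except). Output: ETS

Answer: ETS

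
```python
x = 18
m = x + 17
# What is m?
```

Trace:
`x = 18` → x = 18
`m = x + 17` → m = 35
So m = 35

Answer: 35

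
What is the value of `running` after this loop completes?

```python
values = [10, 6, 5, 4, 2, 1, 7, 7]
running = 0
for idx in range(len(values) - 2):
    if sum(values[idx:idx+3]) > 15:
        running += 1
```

Count windows with sum > 15
`running` takes the values: 0 → 1

Answer: 1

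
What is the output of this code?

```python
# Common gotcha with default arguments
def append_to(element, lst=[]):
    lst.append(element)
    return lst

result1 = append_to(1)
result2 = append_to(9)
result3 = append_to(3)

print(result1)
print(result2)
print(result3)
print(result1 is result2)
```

Key concept: mutable default argument gotcha.
Step by step:
`result1 = append_to(1)` → result1 = [1]
`result2 = append_to(9)` → result1 = [1, 9] (same object as result2); result2 = [1, 9] (same object as result1)
`result3 = append_to(3)` → result1 = [1, 9, 3] (same object as result2, result3); result2 = [1, 9, 3] (same object as result1, result3); result3 = [1, 9, 3] (same object as result1, result2)
`print(result1)` → prints [1, 9, 3]
`print(result2)` → prints [1, 9, 3]
`print(result3)` → prints [1, 9, 3]
`print(result1 is result2)` → prints True

Answer:
[1, 9, 3]
[1, 9, 3]
[1, 9, 3]
True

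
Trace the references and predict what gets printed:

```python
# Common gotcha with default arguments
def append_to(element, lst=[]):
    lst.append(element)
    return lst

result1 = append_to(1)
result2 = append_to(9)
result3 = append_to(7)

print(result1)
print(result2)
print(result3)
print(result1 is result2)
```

Key concept: mutable default argument gotcha.
Step by step:
`result1 = append_to(1)` → result1 = [1]
`result2 = append_to(9)` → result1 = [1, 9] (same object as result2); result2 = [1, 9] (same object as result1)
`result3 = append_to(7)` → result1 = [1, 9, 7] (same object as result2, result3); result2 = [1, 9, 7] (same object as result1, result3); result3 = [1, 9, 7] (same object as result1, result2)
`print(result1)` → prints [1, 9, 7]
`print(result2)` → prints [1, 9, 7]
`print(result3)` → prints [1, 9, 7]
`print(result1 is result2)` → prints True

Answer:
[1, 9, 7]
[1, 9, 7]
[1, 9, 7]
True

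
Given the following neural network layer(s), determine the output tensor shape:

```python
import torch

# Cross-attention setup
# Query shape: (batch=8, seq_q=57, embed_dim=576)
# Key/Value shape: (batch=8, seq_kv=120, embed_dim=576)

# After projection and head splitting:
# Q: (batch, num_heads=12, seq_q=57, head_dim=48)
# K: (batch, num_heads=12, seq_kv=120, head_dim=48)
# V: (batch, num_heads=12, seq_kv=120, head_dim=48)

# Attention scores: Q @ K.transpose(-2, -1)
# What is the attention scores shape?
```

Input: (8, 57, 576) -> Output: (8, 12, 57, 120)

Answer: (8, 12, 57, 120)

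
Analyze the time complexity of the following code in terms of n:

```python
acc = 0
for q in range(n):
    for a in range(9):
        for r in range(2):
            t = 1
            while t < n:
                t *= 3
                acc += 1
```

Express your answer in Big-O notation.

Each loop level contributes: n × 1 × 1 × log n. Multiplying the contributions gives O(n log n).

Answer: O(n log n)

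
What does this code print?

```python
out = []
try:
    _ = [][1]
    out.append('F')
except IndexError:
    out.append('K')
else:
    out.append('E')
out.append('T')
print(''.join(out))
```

Execution trace: 'K' (except IndexError) → 'T' (after the try/except). Output: KT

Answer: KT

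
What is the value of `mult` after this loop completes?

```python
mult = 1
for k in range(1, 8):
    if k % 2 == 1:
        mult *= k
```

Product of odd numbers 1 to 7
`mult` takes the values: 1 → 3 → 15 → 105

Answer: 105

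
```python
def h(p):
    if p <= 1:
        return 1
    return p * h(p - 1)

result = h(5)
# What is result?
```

h(5) = 5 * 4 * 3 * 2 * 1 = 120

Answer: 120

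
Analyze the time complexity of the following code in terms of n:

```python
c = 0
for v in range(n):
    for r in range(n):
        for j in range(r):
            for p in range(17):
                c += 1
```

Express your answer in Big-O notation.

Each loop level contributes: n × n × n × 1. Multiplying the contributions gives O(n^3).

Answer: O(n^3)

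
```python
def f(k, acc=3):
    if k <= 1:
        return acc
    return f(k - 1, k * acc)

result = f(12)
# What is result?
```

Accumulator trace (n, acc): (12, 3) -> (11, 36) -> (10, 396) -> (9, 3960) -> (8, 35640) -> (7, 285120) -> (6, 1995840) -> (5, 11975040) -> (4, 59875200) -> (3, 239500800) -> (2, 718502400) -> (1, 1437004800) -> return 1437004800

Answer: 1437004800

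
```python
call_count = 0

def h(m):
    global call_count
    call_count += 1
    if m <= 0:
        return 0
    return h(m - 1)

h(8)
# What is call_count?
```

Linear recursion stepping by 1: 9 calls from m=8 down to ≤0.

Answer: 9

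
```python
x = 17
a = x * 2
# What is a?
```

Trace:
`x = 17` → x = 17
`a = x * 2` → a = 34
So a = 34

Answer: 34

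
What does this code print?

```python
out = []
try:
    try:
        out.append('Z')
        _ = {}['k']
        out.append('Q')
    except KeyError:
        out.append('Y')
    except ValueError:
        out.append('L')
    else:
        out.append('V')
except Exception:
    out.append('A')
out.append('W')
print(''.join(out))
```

Execution trace: 'Z' (inner try body) → 'Y' (inner except KeyError) → 'W' (after the try/except). Output: ZYW

Answer: ZYW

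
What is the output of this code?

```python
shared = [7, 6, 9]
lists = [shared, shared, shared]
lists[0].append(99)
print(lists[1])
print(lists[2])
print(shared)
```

Key concept: list of same reference.
Step by step:
`shared = [7, 6, 9]` → shared = [7, 6, 9]
`lists = [shared, shared, shared]` → lists = [[7, 6, 9], [7, 6, 9], [7, 6, 9]]
`lists[0].append(99)` → shared = [7, 6, 9, 99]; lists = [[7, 6, 9, 99], [7, 6, 9, 99], [7, 6, 9, 99]]
`print(lists[1])` → prints [7, 6, 9, 99]
`print(lists[2])` → prints [7, 6, 9, 99]
`print(shared)` → prints [7, 6, 9, 99]

Answer:
[7, 6, 9, 99]
[7, 6, 9, 99]
[7, 6, 9, 99]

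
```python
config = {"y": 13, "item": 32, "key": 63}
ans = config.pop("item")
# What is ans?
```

Trace:
`config = {"y": 13, "item": 32, "key": 63}` → config = {'y': 13, 'item': 32, 'key': 63}
`ans = config.pop("item")` → config = {'y': 13, 'key': 63}; ans = 32
So ans = 32

Answer: 32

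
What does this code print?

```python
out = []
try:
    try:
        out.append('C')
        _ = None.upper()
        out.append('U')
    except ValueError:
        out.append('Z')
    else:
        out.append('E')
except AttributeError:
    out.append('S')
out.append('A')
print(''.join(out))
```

Execution trace: 'C' (inner try body) → 'S' (outer except AttributeError) → 'A' (after the try/except). Output: CSA

Answer: CSA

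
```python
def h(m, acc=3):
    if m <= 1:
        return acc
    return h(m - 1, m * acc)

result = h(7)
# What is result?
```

Accumulator trace (n, acc): (7, 3) -> (6, 21) -> (5, 126) -> (4, 630) -> (3, 2520) -> (2, 7560) -> (1, 15120) -> return 15120

Answer: 15120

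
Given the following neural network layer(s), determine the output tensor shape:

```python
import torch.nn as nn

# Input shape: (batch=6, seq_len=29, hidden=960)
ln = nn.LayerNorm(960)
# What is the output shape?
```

Input: (6, 29, 960) -> Output: (6, 29, 960)

Answer: (6, 29, 960)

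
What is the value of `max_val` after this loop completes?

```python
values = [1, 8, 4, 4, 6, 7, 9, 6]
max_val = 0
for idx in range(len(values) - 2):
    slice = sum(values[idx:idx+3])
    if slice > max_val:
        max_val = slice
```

Max sum of 3-element window in [1, 8, 4, 4, 6, 7, 9, 6]
`max_val` takes the values: 0 → 13 → 16 → 17 → 22

Answer: 22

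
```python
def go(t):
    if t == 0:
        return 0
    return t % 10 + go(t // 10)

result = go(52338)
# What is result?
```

Sum of digits of 52338: 8 + 3 + 3 + 2 + 5 = 21

Answer: 21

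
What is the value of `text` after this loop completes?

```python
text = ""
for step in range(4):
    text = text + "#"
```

Repeat '#' 4 times
`text` takes the values: "" → "#" → "##" → "###" → "####"

Answer: "####"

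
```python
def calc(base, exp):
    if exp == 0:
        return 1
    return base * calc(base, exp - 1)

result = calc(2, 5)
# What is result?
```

calc(2, 5) = 2 * 2 * 2 * 2 * 2 = 32

Answer: 32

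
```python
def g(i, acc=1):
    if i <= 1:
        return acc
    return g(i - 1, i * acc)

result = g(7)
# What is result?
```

Accumulator trace (n, acc): (7, 1) -> (6, 7) -> (5, 42) -> (4, 210) -> (3, 840) -> (2, 2520) -> (1, 5040) -> return 5040

Answer: 5040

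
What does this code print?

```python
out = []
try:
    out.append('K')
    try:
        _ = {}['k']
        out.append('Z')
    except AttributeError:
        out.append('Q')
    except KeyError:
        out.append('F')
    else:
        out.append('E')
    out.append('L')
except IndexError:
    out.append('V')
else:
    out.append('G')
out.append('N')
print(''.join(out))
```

Execution trace: 'K' (try body) → 'F' (inner except KeyError) → 'L' (try body, no exception) → 'G' (else) → 'N' (after the try/except). Output: KFLGN

Answer: KFLGN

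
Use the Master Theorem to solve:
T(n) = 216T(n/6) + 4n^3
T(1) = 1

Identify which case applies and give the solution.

a=216, b=6, f(n)=4n^3. log_6(216) = 3. Since c=3 = 3, Case 2 applies: T(n) = Θ(n^log_b(a) · log n) = O(n^3 log n).

Answer: O(n^3 log n) - Case 2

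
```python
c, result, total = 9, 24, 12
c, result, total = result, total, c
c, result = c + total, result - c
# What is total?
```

Trace:
`c, result, total = 9, 24, 12` → c = 9; result = 24; total = 12
`c, result, total = result, total, c` → c = 24; result = 12; total = 9
`c, result = c + total, result - c` → c = 33; result = -12
So total = 9

Answer: 9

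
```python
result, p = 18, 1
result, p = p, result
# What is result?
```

Trace:
`result, p = 18, 1` → result = 18; p = 1
`result, p = p, result` → result = 1; p = 18
So result = 1

Answer: 1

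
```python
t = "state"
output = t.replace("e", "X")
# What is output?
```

Trace:
`t = "state"` → t = 'state'
`output = t.replace("e", "X")` → output = 'statX'
So output = 'statX'

Answer: 'statX'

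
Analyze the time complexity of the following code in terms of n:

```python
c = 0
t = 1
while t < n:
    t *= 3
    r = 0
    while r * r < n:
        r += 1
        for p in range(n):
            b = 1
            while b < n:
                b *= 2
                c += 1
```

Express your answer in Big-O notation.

Each loop level contributes: log n × √n × n × log n. Multiplying the contributions gives O(n√n log² n).

Answer: O(n√n log² n)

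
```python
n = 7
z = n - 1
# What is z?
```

Trace:
`n = 7` → n = 7
`z = n - 1` → z = 6
So z = 6

Answer: 6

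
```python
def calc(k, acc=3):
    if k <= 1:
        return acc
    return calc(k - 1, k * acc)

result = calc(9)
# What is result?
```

Accumulator trace (n, acc): (9, 3) -> (8, 27) -> (7, 216) -> (6, 1512) -> (5, 9072) -> (4, 45360) -> (3, 181440) -> (2, 544320) -> (1, 1088640) -> return 1088640

Answer: 1088640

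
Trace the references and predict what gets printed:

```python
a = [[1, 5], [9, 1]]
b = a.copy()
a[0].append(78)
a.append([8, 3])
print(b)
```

Key concept: shallow copy with nested lists.
Step by step:
`a = [[1, 5], [9, 1]]` → a = [[1, 5], [9, 1]]
`b = a.copy()` → b = [[1, 5], [9, 1]]
`a[0].append(78)` → a = [[1, 5, 78], [9, 1]]; b = [[1, 5, 78], [9, 1]]
`a.append([8, 3])` → a = [[1, 5, 78], [9, 1], [8, 3]]
`print(b)` → prints [[1, 5, 78], [9, 1]]

Answer: [[1, 5, 78], [9, 1]]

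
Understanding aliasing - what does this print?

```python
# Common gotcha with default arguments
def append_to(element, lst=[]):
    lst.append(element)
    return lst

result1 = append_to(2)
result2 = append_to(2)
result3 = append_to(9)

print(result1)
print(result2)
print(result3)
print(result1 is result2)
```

Key concept: mutable default argument gotcha.
Step by step:
`result1 = append_to(2)` → result1 = [2]
`result2 = append_to(2)` → result1 = [2, 2] (same object as result2); result2 = [2, 2] (same object as result1)
`result3 = append_to(9)` → result1 = [2, 2, 9] (same object as result2, result3); result2 = [2, 2, 9] (same object as result1, result3); result3 = [2, 2, 9] (same object as result1, result2)
`print(result1)` → prints [2, 2, 9]
`print(result2)` → prints [2, 2, 9]
`print(result3)` → prints [2, 2, 9]
`print(result1 is result2)` → prints True

Answer:
[2, 2, 9]
[2, 2, 9]
[2, 2, 9]
True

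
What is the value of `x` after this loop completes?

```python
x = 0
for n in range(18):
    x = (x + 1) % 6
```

Increment mod 6, 18 times = 0
`x` takes the values: 0 → 1 → 2 → 3 → 4 → 5 → 0 → 1 → 2 → 3 → 4 → 5 → 0 → 1 → 2 → 3 → 4 → 5 → 0

Answer: 0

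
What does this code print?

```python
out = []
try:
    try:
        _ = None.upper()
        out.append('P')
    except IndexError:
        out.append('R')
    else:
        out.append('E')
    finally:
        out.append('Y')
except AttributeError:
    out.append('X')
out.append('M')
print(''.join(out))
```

Execution trace: 'Y' (finally) → 'X' (outer except AttributeError) → 'M' (after the try/except). Output: YXM

Answer: YXM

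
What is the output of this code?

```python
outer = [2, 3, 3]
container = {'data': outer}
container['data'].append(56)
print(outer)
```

Key concept: dict holds reference to list.
Step by step:
`outer = [2, 3, 3]` → outer = [2, 3, 3]
`container = {'data': outer}` → container = {'data': [2, 3, 3]}
`container['data'].append(56)` → outer = [2, 3, 3, 56]; container = {'data': [2, 3, 3, 56]}
`print(outer)` → prints [2, 3, 3, 56]

Answer: [2, 3, 3, 56]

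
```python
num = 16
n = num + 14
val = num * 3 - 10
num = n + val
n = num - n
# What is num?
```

Trace:
`num = 16` → num = 16
`n = num + 14` → n = 30
`val = num * 3 - 10` → val = 38
`num = n + val` → num = 68
`n = num - n` → n = 38
So num = 68

Answer: 68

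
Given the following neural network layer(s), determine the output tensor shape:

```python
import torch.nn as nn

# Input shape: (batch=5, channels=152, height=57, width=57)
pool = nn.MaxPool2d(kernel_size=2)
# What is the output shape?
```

Input: (5, 152, 57, 57) -> Output: (5, 152, 28, 28)

Answer: (5, 152, 28, 28)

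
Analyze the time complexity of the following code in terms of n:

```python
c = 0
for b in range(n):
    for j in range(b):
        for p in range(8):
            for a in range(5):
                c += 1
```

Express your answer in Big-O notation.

Each loop level contributes: n × n × 1 × 1. Multiplying the contributions gives O(n^2).

Answer: O(n^2)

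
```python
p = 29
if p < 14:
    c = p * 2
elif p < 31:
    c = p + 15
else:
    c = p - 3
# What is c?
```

Trace:
`p = 29` → p = 29
`if p < 14: ...` → p < 14 is False, p < 31 is True → c = 44
So c = 44

Answer: 44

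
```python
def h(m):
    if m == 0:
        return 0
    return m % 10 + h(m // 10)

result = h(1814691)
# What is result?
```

Sum of digits of 1814691: 1 + 9 + 6 + 4 + 1 + 8 + 1 = 30

Answer: 30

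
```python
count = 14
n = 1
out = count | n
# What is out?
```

Trace:
`count = 14` → count = 14
`n = 1` → n = 1
`out = count | n` → out = 15
So out = 15

Answer: 15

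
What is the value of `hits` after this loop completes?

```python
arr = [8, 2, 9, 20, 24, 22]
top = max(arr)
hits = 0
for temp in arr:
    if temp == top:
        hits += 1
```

Count of max value 24 in [8, 2, 9, 20, 24, 22]
`hits` takes the values: 0 → 1

Answer: 1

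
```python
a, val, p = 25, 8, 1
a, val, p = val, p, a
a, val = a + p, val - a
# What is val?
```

Trace:
`a, val, p = 25, 8, 1` → a = 25; val = 8; p = 1
`a, val, p = val, p, a` → a = 8; val = 1; p = 25
`a, val = a + p, val - a` → a = 33; val = -7
So val = -7

Answer: -7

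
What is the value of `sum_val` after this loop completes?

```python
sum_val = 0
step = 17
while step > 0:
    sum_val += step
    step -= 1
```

Sum 17 down to 1
`sum_val` takes the values: 0 → 17 → 33 → 48 → 62 → 75 → 87 → 98 → 108 → 117 → 125 → 132 → 138 → 143 → 147 → 150 → 152 → 153

Answer: 153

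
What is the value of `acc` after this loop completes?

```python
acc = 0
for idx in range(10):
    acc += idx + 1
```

Start at 0, add 1 to 10 = 55
`acc` takes the values: 0 → 1 → 3 → 6 → 10 → 15 → 21 → 28 → 36 → 45 → 55

Answer: 55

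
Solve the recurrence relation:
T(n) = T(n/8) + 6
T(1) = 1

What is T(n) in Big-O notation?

Each step divides n by 8 and adds 6. After log_8(n) steps we reach T(1)=1. So T(n) = 6·log_8(n) + 1 = O(log n).

Answer: O(log n)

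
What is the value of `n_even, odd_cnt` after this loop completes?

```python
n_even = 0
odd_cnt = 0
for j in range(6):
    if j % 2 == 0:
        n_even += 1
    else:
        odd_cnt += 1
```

Count evens and odds in range(6)
`n_even, odd_cnt` takes the values: (0, 0) → (1, 0) → (1, 1) → (2, 1) → (2, 2) → (3, 2) → (3, 3)

Answer: 3, 3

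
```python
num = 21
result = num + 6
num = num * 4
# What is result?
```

Trace:
`num = 21` → num = 21
`result = num + 6` → result = 27
`num = num * 4` → num = 84
So result = 27

Answer: 27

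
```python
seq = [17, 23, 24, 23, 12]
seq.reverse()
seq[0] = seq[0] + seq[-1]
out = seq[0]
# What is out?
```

Trace:
`seq = [17, 23, 24, 23, 12]` → seq = [17, 23, 24, 23, 12]
`seq.reverse()` → seq = [12, 23, 24, 23, 17]
`seq[0] = seq[0] + seq[-1]` → seq = [29, 23, 24, 23, 17]
`out = seq[0]` → out = 29
So out = 29

Answer: 29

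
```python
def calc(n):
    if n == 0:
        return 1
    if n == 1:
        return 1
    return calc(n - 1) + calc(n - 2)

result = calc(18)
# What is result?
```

Build up from base cases: calc(0)=1, calc(1)=1, calc(2)=2, calc(3)=3, calc(4)=5, calc(5)=8, calc(6)=13, ..., calc(18)=4181

Answer: 4181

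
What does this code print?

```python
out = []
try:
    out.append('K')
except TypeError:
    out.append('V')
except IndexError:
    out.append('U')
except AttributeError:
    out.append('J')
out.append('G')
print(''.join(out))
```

Execution trace: 'K' (try body, no exception) → 'G' (after the try/except). Output: KG

Answer: KG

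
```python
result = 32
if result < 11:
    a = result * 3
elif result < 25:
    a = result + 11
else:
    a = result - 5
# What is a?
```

Trace:
`result = 32` → result = 32
`if result < 11: ...` → result < 11 is False, result < 25 is False, take else branch → a = 27
So a = 27

Answer: 27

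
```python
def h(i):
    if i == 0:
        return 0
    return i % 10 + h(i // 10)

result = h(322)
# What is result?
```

Sum of digits of 322: 2 + 2 + 3 = 7

Answer: 7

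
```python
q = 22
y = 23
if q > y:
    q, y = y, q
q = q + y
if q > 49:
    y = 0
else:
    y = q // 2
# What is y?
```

Trace:
`q = 22` → q = 22
`y = 23` → y = 23
`if q > y: ...` → q > y is False → no variable changes
`q = q + y` → q = 45
`if q > 49: ...` → q > 49 is False, take else branch → y = 22
So y = 22

Answer: 22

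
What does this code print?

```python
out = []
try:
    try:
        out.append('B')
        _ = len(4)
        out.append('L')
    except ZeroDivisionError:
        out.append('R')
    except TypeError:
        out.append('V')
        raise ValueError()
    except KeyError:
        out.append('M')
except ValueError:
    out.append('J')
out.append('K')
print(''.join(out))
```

Execution trace: 'B' (inner try body) → 'V' (inner except TypeError) → 'J' (outer except ValueError) → 'K' (after the try/except). Output: BVJK

Answer: BVJK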